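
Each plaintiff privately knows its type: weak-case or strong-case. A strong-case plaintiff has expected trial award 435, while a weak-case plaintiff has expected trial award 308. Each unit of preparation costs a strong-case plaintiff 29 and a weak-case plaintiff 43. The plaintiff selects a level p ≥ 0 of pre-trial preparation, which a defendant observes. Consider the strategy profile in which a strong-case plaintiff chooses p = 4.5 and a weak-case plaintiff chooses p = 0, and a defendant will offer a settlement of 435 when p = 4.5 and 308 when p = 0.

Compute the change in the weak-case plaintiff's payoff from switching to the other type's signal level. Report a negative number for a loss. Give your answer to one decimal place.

Playing p = 0 the weak-case plaintiff receives 308.
Deviating to p = 4.5 brings payment 435 at cost 43 × 4.5 = 193.5, netting 241.5.
Gain from deviating: 241.5 − 308 = -66.5.
The gain is negative, so the weak-case type's incentive-compatibility constraint is satisfied.

-66.5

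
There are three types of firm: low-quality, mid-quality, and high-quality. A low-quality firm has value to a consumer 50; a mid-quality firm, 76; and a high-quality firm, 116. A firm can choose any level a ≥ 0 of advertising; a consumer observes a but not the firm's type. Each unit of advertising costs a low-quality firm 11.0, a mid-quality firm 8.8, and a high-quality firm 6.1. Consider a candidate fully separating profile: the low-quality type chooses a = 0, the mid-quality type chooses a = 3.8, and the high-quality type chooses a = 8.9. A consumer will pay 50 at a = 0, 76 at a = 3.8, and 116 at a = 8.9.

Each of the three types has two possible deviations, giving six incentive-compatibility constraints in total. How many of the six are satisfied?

5

High-quality (own payoff 116 − 6.1×8.9 = 61.71): to a=0 gives 50 → no gain ✓; to a=3.8 gives 76 − 6.1×3.8 = 52.82 → no gain ✓.
Low-quality (own payoff 50): to a=3.8 gives 76 − 11.0×3.8 = 34.2 → no gain ✓; to a=8.9 gives 116 − 11.0×8.9 = 18.1 → no gain ✓.
Mid-quality (own payoff 76 − 8.8×3.8 = 42.56): to a=0 gives 50 → profitable ✗; to a=8.9 gives 116 − 8.8×8.9 = 37.68 → no gain ✓.
5 of the 6 constraints hold; not an equilibrium.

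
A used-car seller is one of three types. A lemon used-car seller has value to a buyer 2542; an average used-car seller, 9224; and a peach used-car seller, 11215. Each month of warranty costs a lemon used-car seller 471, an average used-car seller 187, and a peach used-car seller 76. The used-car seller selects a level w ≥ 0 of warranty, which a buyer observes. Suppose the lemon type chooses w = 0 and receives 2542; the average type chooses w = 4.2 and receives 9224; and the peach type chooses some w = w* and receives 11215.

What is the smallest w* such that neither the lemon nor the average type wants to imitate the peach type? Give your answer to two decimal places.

Average type (on-path payoff 9224 − 187×4.2 = 8438.6) won't mimic when 8438.6 ≥ 11215 − 187·w*, i.e. w* ≥ 14.85.
Lemon type (on-path payoff 2542) won't mimic when 2542 ≥ 11215 − 471·w*, i.e. w* ≥ 18.41.
Both must hold, so w* = max(18.41, 14.85) = 18.41. The lemon type's constraint binds.

18.41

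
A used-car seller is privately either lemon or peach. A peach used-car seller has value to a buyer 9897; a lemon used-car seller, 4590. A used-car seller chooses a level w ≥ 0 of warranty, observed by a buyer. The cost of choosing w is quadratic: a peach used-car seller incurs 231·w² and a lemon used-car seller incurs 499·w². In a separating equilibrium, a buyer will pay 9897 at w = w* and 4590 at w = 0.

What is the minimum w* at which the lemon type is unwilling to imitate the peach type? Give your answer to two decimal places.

The lemon type at w = 0 receives 4590; imitating at w* yields 9897 − 499·w*².
Indifference: 4590 = 9897 − 499·w*², so w*² = (9897 − 4590) / 499 ≈ 10.6353.
w* = √10.6353 ≈ 3.26.

3.26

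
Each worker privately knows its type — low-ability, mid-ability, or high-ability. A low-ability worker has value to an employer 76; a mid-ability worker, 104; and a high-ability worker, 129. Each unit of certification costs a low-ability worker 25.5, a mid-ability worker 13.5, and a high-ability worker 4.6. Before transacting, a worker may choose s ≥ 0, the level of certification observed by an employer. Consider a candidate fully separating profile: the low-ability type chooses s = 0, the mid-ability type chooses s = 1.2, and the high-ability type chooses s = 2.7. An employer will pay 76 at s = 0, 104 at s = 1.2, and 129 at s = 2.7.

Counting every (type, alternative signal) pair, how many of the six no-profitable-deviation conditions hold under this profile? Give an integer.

High-ability (own payoff 129 − 4.6×2.7 = 116.58): to s=0 gives 76 → no gain ✓; to s=1.2 gives 104 − 4.6×1.2 = 98.48 → no gain ✓.
Mid-ability (own payoff 104 − 13.5×1.2 = 87.8): to s=0 gives 76 → no gain ✓; to s=2.7 gives 129 − 13.5×2.7 = 92.55 → profitable ✗.
Low-ability (own payoff 76): to s=1.2 gives 104 − 25.5×1.2 = 73.4 → no gain ✓; to s=2.7 gives 129 − 25.5×2.7 = 60.15 → no gain ✓.
5 of the 6 constraints hold; not an equilibrium.

5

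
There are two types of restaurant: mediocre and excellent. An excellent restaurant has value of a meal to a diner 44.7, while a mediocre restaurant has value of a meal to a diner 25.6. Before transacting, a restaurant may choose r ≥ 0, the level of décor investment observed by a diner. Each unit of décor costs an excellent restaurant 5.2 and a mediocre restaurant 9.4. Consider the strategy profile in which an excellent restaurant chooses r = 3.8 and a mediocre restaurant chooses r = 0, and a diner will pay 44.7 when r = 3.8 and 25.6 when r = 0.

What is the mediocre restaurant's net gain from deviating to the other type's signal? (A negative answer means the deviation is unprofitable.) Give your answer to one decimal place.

-16.6

Playing r = 0 the mediocre restaurant receives 25.6.
Deviating to r = 3.8 brings payment 44.7 at cost 9.4 × 3.8 = 35.72, netting 8.98.
Gain from deviating: 8.98 − 25.6 = -16.62, i.e. -16.6 to one decimal place.
The gain is negative, so the mediocre type's incentive-compatibility constraint is satisfied.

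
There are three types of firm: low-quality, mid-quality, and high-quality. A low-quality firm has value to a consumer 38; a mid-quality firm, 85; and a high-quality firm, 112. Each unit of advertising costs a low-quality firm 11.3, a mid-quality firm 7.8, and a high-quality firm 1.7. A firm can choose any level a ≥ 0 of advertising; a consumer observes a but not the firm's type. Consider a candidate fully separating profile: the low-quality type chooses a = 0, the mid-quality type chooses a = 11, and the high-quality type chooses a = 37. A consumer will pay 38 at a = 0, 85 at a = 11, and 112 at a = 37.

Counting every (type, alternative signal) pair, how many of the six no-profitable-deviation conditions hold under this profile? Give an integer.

4

Mid-quality (own payoff 85 − 7.8×11 = -0.8): to a=0 gives 38 → profitable ✗; to a=37 gives 112 − 7.8×37 = -176.6 → no gain ✓.
Low-quality (own payoff 38): to a=11 gives 85 − 11.3×11 = -39.3 → no gain ✓; to a=37 gives 112 − 11.3×37 = -306.1 → no gain ✓.
High-quality (own payoff 112 − 1.7×37 = 49.1): to a=0 gives 38 → no gain ✓; to a=11 gives 85 − 1.7×11 = 66.3 → profitable ✗.
4 of the 6 constraints hold; not an equilibrium.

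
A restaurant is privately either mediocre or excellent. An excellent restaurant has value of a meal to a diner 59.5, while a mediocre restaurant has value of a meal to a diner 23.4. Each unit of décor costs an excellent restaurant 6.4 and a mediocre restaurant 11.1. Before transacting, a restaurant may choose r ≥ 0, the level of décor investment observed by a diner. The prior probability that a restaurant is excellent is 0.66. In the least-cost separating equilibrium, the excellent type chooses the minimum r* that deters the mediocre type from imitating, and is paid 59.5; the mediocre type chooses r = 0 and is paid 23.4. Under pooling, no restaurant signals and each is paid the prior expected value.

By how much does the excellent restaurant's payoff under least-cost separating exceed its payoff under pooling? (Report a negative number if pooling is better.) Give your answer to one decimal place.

-8.5

Least-cost separating signal: r* solves 23.4 = 59.5 − 11.1·r*, so r* = (59.5 − 23.4)/11.1 ≈ 3.2523.
Excellent type's separating payoff: 59.5 − 6.4 × r* = 59.5 − 6.4 × (59.5 − 23.4)/11.1 = 59.5 − 231.04/11.1 ≈ 38.686.
Pooling payoff: 0.66 × 59.5 + 0.34 × 23.4 = 47.226.
Difference: 38.686 − 47.226 = -8.54, i.e. -8.5 to one decimal place.
The excellent type would prefer the pooling outcome.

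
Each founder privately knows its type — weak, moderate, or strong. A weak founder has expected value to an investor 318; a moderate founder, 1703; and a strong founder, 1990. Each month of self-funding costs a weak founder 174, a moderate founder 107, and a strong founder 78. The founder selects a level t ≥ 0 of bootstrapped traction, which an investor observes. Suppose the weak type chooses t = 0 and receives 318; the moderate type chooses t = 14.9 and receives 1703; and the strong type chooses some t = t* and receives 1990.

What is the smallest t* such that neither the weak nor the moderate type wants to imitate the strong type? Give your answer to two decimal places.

17.58

Moderate type (on-path payoff 1703 − 107×14.9 = 108.7) won't mimic when 108.7 ≥ 1990 − 107·t*, i.e. t* ≥ 17.58.
Weak type (on-path payoff 318) won't mimic when 318 ≥ 1990 − 174·t*, i.e. t* ≥ 9.61.
Both must hold, so t* = max(9.61, 17.58) = 17.58. The moderate type's constraint binds.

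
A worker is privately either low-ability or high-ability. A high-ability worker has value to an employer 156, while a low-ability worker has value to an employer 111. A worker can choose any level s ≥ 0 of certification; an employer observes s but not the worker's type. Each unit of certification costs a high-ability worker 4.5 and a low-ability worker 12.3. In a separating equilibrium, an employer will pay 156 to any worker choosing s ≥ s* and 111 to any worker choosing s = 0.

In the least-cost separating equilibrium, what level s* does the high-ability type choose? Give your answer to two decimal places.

3.66

A low-ability worker choosing s = 0 receives 111.
Imitating at s* instead would pay 156 at cost 12.3·s*, netting 156 − 12.3·s*.
Indifference: 111 = 156 − 12.3·s*, so s* = (156 − 111) / 12.3 ≈ 3.66.
This is the low-ability type's binding incentive-compatibility constraint; any s ≥ 3.66 sustains separation on that side.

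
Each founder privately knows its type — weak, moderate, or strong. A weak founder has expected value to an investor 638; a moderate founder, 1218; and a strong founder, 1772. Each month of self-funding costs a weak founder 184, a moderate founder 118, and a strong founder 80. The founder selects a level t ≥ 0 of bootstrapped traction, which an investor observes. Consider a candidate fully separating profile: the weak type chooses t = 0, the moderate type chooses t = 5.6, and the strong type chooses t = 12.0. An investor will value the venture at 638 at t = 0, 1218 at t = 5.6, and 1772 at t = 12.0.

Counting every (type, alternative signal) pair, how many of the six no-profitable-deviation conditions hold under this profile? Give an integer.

5

Strong (own payoff 1772 − 80×12.0 = 812): to t=0 gives 638 → no gain ✓; to t=5.6 gives 1218 − 80×5.6 = 770 → no gain ✓.
Weak (own payoff 638): to t=5.6 gives 1218 − 184×5.6 = 187.6 → no gain ✓; to t=12.0 gives 1772 − 184×12.0 = -436 → no gain ✓.
Moderate (own payoff 1218 − 118×5.6 = 557.2): to t=0 gives 638 → profitable ✗; to t=12.0 gives 1772 − 118×12.0 = 356 → no gain ✓.
5 of the 6 constraints hold; not an equilibrium.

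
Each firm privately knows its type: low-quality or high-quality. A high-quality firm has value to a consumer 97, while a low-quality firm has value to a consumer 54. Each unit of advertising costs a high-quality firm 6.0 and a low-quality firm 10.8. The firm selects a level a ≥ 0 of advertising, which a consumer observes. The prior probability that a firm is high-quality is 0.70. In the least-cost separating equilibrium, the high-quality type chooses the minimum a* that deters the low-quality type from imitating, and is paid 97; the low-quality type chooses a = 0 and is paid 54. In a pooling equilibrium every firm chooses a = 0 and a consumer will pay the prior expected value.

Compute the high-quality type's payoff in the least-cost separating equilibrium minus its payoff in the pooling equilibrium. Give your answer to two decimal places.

Least-cost separating signal: a* solves 54 = 97 − 10.8·a*, so a* = (97 − 54)/10.8 ≈ 3.9815.
High-quality type's separating payoff: 97 − 6.0 × a* = 97 − 6.0 × (97 − 54)/10.8 = 97 − 258/10.8 ≈ 73.1111.
Pooling payoff: 0.70 × 97 + 0.30 × 54 = 84.1.
Difference: 73.1111 − 84.1 = -10.9889, i.e. -10.99 to two decimal places.
The high-quality type would prefer the pooling outcome.

-10.99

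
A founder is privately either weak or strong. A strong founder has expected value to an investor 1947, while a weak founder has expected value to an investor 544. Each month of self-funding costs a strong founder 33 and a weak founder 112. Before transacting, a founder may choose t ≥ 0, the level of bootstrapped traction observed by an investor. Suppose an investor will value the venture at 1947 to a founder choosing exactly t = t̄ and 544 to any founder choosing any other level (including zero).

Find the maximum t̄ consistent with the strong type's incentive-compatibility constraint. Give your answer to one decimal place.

42.5

Choosing t̄ yields the strong type 1947 − 33·t̄; choosing zero yields 544.
The strong type is indifferent at 1947 − 33·t̄ = 544, i.e. t̄ = (1947 − 544) / 33 ≈ 42.5.
For any t̄ above 42.5 the strong type would rather pool at zero, so separation collapses.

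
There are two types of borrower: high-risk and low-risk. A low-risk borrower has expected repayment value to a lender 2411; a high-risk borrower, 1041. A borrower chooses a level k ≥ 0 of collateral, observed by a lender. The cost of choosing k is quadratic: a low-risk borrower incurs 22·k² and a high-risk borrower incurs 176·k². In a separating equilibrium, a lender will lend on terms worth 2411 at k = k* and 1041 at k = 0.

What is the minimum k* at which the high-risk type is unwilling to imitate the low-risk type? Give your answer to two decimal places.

2.79

The high-risk type at k = 0 receives 1041; imitating at k* yields 2411 − 176·k*².
Indifference: 1041 = 2411 − 176·k*², so k*² = (2411 − 1041) / 176 ≈ 7.7841.
k* = √7.7841 ≈ 2.79.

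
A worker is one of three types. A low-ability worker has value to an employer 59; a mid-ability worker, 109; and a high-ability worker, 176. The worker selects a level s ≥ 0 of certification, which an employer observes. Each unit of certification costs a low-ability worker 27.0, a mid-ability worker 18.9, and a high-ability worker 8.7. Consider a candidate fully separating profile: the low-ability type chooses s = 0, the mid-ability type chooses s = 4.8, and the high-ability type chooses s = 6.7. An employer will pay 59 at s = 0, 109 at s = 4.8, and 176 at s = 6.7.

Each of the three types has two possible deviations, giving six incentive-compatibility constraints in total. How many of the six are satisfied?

Mid-ability (own payoff 109 − 18.9×4.8 = 18.28): to s=0 gives 59 → profitable ✗; to s=6.7 gives 176 − 18.9×6.7 = 49.37 → profitable ✗.
Low-ability (own payoff 59): to s=4.8 gives 109 − 27.0×4.8 = -20.6 → no gain ✓; to s=6.7 gives 176 − 27.0×6.7 = -4.9 → no gain ✓.
High-ability (own payoff 176 − 8.7×6.7 = 117.71): to s=0 gives 59 → no gain ✓; to s=4.8 gives 109 − 8.7×4.8 = 67.24 → no gain ✓.
4 of the 6 constraints hold; not an equilibrium.

4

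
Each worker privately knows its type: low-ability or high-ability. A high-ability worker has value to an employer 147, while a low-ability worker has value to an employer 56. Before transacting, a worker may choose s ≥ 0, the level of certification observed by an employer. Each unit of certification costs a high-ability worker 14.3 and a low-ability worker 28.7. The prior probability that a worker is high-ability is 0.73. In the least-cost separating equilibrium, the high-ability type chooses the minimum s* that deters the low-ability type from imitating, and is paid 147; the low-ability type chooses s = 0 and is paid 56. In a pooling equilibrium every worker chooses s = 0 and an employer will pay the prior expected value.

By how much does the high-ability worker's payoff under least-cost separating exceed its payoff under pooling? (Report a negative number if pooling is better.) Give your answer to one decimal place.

Least-cost separating signal: s* solves 56 = 147 − 28.7·s*, so s* = (147 − 56)/28.7 ≈ 3.1707.
High-ability type's separating payoff: 147 − 14.3 × s* = 147 − 14.3 × (147 − 56)/28.7 = 147 − 1301.3/28.7 ≈ 101.659.
Pooling payoff: 0.73 × 147 + 0.27 × 56 = 122.43.
Difference: 101.659 − 122.43 = -20.771, i.e. -20.8 to one decimal place.
The high-ability type would prefer the pooling outcome.

-20.8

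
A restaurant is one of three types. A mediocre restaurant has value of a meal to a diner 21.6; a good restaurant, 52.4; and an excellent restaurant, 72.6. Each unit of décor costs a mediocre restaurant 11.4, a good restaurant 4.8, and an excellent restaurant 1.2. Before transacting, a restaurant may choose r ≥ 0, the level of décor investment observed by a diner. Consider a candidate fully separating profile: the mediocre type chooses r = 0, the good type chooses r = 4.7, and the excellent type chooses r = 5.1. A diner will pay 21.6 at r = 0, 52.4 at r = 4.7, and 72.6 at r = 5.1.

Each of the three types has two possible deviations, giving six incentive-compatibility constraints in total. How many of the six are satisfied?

5

Excellent (own payoff 72.6 − 1.2×5.1 = 66.48): to r=0 gives 21.6 → no gain ✓; to r=4.7 gives 52.4 − 1.2×4.7 = 46.76 → no gain ✓.
Mediocre (own payoff 21.6): to r=4.7 gives 52.4 − 11.4×4.7 = -1.18 → no gain ✓; to r=5.1 gives 72.6 − 11.4×5.1 = 14.46 → no gain ✓.
Good (own payoff 52.4 − 4.8×4.7 = 29.84): to r=0 gives 21.6 → no gain ✓; to r=5.1 gives 72.6 − 4.8×5.1 = 48.12 → profitable ✗.
5 of the 6 constraints hold; not an equilibrium.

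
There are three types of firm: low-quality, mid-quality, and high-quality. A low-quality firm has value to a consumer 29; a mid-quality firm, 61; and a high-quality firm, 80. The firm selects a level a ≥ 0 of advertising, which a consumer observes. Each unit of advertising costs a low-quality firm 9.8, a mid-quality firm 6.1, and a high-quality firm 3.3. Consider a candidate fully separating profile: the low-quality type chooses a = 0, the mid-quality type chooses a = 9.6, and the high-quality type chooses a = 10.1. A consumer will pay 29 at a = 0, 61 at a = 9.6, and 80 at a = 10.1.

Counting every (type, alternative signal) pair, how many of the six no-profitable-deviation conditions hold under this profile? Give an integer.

4

Mid-quality (own payoff 61 − 6.1×9.6 = 2.44): to a=0 gives 29 → profitable ✗; to a=10.1 gives 80 − 6.1×10.1 = 18.39 → profitable ✗.
High-quality (own payoff 80 − 3.3×10.1 = 46.67): to a=0 gives 29 → no gain ✓; to a=9.6 gives 61 − 3.3×9.6 = 29.32 → no gain ✓.
Low-quality (own payoff 29): to a=9.6 gives 61 − 9.8×9.6 = -33.08 → no gain ✓; to a=10.1 gives 80 − 9.8×10.1 = -18.98 → no gain ✓.
4 of the 6 constraints hold; not an equilibrium.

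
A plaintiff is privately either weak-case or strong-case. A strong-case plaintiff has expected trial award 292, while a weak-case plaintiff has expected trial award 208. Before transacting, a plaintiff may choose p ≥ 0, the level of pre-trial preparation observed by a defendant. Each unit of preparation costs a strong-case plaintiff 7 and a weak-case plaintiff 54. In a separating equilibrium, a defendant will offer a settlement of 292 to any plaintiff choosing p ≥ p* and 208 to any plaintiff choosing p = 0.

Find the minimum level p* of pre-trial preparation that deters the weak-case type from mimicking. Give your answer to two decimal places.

A weak-case plaintiff choosing p = 0 receives 208.
Imitating at p* instead would pay 292 at cost 54·p*, netting 292 − 54·p*.
Indifference: 208 = 292 − 54·p*, so p* = (292 − 208) / 54 ≈ 1.56.
At p* the weak-case type's incentive constraint just binds; the strong-case type strictly prefers p* since its per-unit cost is lower.

1.56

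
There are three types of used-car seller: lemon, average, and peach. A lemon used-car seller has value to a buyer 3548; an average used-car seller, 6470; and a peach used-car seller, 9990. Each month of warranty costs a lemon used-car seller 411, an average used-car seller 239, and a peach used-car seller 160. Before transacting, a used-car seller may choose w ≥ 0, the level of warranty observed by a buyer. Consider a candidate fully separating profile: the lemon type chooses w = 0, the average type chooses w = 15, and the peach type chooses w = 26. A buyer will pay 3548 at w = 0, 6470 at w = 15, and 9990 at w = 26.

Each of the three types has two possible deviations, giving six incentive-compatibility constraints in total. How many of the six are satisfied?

4

Average (own payoff 6470 − 239×15 = 2885): to w=0 gives 3548 → profitable ✗; to w=26 gives 9990 − 239×26 = 3776 → profitable ✗.
Lemon (own payoff 3548): to w=15 gives 6470 − 411×15 = 305 → no gain ✓; to w=26 gives 9990 − 411×26 = -696 → no gain ✓.
Peach (own payoff 9990 − 160×26 = 5830): to w=0 gives 3548 → no gain ✓; to w=15 gives 6470 − 160×15 = 4070 → no gain ✓.
4 of the 6 constraints hold; not an equilibrium.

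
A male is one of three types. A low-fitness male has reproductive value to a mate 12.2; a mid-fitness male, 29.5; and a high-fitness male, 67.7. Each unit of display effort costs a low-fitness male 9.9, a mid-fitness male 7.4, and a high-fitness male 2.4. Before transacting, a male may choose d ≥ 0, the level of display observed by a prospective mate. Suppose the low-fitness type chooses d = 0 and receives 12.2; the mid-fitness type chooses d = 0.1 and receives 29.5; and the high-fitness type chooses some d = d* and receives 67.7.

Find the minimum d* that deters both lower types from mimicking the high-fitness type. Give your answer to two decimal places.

5.61

Mid-fitness type (on-path payoff 29.5 − 7.4×0.1 = 28.76) won't mimic when 28.76 ≥ 67.7 − 7.4·d*, i.e. d* ≥ 5.26.
Low-fitness type (on-path payoff 12.2) won't mimic when 12.2 ≥ 67.7 − 9.9·d*, i.e. d* ≥ 5.61.
Both must hold, so d* = max(5.61, 5.26) = 5.61. The low-fitness type's constraint binds.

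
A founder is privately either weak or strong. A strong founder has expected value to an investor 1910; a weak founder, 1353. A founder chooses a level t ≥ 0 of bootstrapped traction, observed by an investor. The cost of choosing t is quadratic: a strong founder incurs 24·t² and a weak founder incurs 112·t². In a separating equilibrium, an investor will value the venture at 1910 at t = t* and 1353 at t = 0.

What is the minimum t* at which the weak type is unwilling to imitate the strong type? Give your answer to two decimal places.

2.23

The weak type at t = 0 receives 1353; imitating at t* yields 1910 − 112·t*².
Indifference: 1353 = 1910 − 112·t*², so t*² = (1910 − 1353) / 112 ≈ 4.9732.
t* = √4.9732 ≈ 2.23.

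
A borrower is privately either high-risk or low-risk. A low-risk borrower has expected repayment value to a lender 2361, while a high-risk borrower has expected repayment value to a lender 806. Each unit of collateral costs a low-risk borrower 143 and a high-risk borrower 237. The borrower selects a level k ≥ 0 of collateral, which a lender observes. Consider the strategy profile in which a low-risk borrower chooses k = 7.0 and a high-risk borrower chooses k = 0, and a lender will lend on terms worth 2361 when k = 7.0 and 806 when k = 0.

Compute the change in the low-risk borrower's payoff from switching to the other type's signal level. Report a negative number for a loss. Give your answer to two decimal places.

Playing k = 7.0 the low-risk borrower receives 2361 − 143 × 7.0 = 1360.
Deviating to k = 0 yields 806 instead.
Gain from deviating: 806 − 1360 = -554.00.
The gain is negative, so the low-risk type's incentive-compatibility constraint is satisfied.

-554.00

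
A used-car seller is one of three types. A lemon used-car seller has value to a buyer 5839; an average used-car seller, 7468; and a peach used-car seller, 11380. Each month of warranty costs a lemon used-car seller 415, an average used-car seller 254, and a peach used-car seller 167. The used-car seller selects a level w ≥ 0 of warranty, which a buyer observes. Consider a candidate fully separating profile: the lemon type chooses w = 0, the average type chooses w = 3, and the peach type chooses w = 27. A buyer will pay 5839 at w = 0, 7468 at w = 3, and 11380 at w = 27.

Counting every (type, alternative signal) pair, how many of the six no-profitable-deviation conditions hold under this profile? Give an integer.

4

Average (own payoff 7468 − 254×3 = 6706): to w=0 gives 5839 → no gain ✓; to w=27 gives 11380 − 254×27 = 4522 → no gain ✓.
Lemon (own payoff 5839): to w=3 gives 7468 − 415×3 = 6223 → profitable ✗; to w=27 gives 11380 − 415×27 = 175 → no gain ✓.
Peach (own payoff 11380 − 167×27 = 6871): to w=0 gives 5839 → no gain ✓; to w=3 gives 7468 − 167×3 = 6967 → profitable ✗.
4 of the 6 constraints hold; not an equilibrium.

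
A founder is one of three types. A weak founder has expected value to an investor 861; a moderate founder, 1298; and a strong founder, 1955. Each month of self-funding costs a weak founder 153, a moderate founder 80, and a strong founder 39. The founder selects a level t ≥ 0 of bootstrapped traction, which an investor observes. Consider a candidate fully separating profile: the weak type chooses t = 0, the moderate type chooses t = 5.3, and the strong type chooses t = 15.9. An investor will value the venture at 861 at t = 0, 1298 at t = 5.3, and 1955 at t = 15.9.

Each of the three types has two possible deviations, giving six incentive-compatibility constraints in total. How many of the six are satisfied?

6

Strong (own payoff 1955 − 39×15.9 = 1334.9): to t=0 gives 861 → no gain ✓; to t=5.3 gives 1298 − 39×5.3 = 1091.3 → no gain ✓.
Moderate (own payoff 1298 − 80×5.3 = 874): to t=0 gives 861 → no gain ✓; to t=15.9 gives 1955 − 80×15.9 = 683 → no gain ✓.
Weak (own payoff 861): to t=5.3 gives 1298 − 153×5.3 = 487.1 → no gain ✓; to t=15.9 gives 1955 − 153×15.9 = -477.7 → no gain ✓.
6 of the 6 constraints hold; this profile is a separating equilibrium.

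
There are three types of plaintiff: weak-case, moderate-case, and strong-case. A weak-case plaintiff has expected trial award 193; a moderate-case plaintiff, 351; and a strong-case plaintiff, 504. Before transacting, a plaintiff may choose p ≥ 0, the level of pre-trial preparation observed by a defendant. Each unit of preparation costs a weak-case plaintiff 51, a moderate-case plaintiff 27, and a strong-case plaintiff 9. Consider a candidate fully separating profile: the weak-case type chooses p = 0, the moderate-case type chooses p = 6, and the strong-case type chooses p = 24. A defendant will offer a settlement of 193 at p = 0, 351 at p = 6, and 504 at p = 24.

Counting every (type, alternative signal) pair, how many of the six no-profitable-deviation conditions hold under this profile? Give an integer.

4

Weak-case (own payoff 193): to p=6 gives 351 − 51×6 = 45 → no gain ✓; to p=24 gives 504 − 51×24 = -720 → no gain ✓.
Strong-case (own payoff 504 − 9×24 = 288): to p=0 gives 193 → no gain ✓; to p=6 gives 351 − 9×6 = 297 → profitable ✗.
Moderate-case (own payoff 351 − 27×6 = 189): to p=0 gives 193 → profitable ✗; to p=24 gives 504 − 27×24 = -144 → no gain ✓.
4 of the 6 constraints hold; not an equilibrium.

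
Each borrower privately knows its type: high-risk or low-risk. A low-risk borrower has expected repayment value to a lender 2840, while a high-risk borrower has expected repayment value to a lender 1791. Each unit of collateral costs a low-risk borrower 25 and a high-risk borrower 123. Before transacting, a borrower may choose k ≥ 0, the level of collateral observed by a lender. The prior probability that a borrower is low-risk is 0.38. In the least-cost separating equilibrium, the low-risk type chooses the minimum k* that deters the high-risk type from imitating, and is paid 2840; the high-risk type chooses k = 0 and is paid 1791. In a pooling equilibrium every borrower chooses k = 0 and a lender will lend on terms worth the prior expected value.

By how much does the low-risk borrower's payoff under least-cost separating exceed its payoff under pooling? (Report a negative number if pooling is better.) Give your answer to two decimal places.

437.17

Least-cost separating signal: k* solves 1791 = 2840 − 123·k*, so k* = (2840 − 1791)/123 ≈ 8.5285.
Low-risk type's separating payoff: 2840 − 25 × k* = 2840 − 25 × (2840 − 1791)/123 = 2840 − 26225/123 ≈ 2626.7886.
Pooling payoff: 0.38 × 2840 + 0.62 × 1791 = 2189.62.
Difference: 2626.7886 − 2189.62 = 437.1686, i.e. 437.17 to two decimal places.
The low-risk type prefers to separate.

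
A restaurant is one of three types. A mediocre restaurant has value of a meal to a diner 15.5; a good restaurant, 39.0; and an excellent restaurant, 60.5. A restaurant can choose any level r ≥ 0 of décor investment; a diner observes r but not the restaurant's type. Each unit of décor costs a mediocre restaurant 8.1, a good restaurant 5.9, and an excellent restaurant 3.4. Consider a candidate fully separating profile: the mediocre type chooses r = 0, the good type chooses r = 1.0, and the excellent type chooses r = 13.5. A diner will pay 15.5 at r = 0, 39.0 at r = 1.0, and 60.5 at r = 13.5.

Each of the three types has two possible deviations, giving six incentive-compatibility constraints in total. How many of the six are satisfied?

3

Good (own payoff 39.0 − 5.9×1.0 = 33.1): to r=0 gives 15.5 → no gain ✓; to r=13.5 gives 60.5 − 5.9×13.5 = -19.15 → no gain ✓.
Excellent (own payoff 60.5 − 3.4×13.5 = 14.6): to r=0 gives 15.5 → profitable ✗; to r=1.0 gives 39.0 − 3.4×1.0 = 35.6 → profitable ✗.
Mediocre (own payoff 15.5): to r=1.0 gives 39.0 − 8.1×1.0 = 30.9 → profitable ✗; to r=13.5 gives 60.5 − 8.1×13.5 = -48.85 → no gain ✓.
3 of the 6 constraints hold; not an equilibrium.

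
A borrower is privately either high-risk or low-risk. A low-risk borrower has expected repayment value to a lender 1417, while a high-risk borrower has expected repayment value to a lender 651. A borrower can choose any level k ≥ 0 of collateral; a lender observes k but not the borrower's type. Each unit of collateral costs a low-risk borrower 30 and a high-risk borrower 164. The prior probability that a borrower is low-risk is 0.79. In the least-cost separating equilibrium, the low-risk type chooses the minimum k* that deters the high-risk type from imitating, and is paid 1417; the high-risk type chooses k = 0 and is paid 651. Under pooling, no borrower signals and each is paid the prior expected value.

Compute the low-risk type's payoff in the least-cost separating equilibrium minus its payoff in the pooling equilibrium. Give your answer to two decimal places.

Least-cost separating signal: k* solves 651 = 1417 − 164·k*, so k* = (1417 − 651)/164 ≈ 4.6707.
Low-risk type's separating payoff: 1417 − 30 × k* = 1417 − 30 × (1417 − 651)/164 = 1417 − 22980/164 ≈ 1276.8780.
Pooling payoff: 0.79 × 1417 + 0.21 × 651 = 1256.14.
Difference: 1276.8780 − 1256.14 = 20.738, i.e. 20.74 to two decimal places.
The low-risk type prefers to separate.

20.74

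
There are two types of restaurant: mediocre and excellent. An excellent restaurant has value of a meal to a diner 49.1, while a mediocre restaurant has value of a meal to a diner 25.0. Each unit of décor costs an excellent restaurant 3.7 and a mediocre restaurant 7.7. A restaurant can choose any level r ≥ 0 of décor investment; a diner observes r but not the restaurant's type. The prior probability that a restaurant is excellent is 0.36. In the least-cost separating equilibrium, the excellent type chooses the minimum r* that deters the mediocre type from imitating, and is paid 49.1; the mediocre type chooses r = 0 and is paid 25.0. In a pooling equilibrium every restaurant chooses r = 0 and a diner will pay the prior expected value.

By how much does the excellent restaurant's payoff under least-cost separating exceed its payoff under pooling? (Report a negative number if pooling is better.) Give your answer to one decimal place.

Least-cost separating signal: r* solves 25.0 = 49.1 − 7.7·r*, so r* = (49.1 − 25.0)/7.7 ≈ 3.1299.
Excellent type's separating payoff: 49.1 − 3.7 × r* = 49.1 − 3.7 × (49.1 − 25.0)/7.7 = 49.1 − 89.17/7.7 ≈ 37.519.
Pooling payoff: 0.36 × 49.1 + 0.64 × 25.0 = 33.676.
Difference: 37.519 − 33.676 = 3.843, i.e. 3.8 to one decimal place.
The excellent type prefers to separate.

3.8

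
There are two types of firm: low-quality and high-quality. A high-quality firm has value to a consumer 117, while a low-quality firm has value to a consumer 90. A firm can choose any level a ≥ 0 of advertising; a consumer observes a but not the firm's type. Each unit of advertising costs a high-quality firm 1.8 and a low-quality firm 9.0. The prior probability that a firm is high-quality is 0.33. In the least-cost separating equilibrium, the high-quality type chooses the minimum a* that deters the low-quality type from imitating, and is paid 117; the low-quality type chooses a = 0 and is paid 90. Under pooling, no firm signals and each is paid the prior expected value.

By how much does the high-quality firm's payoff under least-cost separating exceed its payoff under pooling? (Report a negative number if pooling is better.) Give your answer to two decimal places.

12.69

Least-cost separating signal: a* solves 90 = 117 − 9.0·a*, so a* = (117 − 90)/9.0 = 3.
High-quality type's separating payoff: 117 − 1.8 × a* = 117 − 1.8 × (117 − 90)/9.0 = 117 − 48.6/9.0 = 111.6.
Pooling payoff: 0.33 × 117 + 0.67 × 90 = 98.91.
Difference: 111.6 − 98.91 = 12.69.
The high-quality type prefers to separate.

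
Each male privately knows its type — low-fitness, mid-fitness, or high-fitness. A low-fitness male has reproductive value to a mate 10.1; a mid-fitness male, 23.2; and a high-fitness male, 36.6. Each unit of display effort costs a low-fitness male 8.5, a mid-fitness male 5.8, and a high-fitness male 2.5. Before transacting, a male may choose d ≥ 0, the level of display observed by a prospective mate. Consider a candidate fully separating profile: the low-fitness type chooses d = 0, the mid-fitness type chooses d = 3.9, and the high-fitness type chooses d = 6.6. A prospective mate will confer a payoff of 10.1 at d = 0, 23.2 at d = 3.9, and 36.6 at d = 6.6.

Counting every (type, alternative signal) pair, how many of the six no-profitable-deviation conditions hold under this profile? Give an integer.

5

Low-fitness (own payoff 10.1): to d=3.9 gives 23.2 − 8.5×3.9 = -9.95 → no gain ✓; to d=6.6 gives 36.6 − 8.5×6.6 = -19.5 → no gain ✓.
Mid-fitness (own payoff 23.2 − 5.8×3.9 = 0.58): to d=0 gives 10.1 → profitable ✗; to d=6.6 gives 36.6 − 5.8×6.6 = -1.68 → no gain ✓.
High-fitness (own payoff 36.6 − 2.5×6.6 = 20.1): to d=0 gives 10.1 → no gain ✓; to d=3.9 gives 23.2 − 2.5×3.9 = 13.45 → no gain ✓.
5 of the 6 constraints hold; not an equilibrium.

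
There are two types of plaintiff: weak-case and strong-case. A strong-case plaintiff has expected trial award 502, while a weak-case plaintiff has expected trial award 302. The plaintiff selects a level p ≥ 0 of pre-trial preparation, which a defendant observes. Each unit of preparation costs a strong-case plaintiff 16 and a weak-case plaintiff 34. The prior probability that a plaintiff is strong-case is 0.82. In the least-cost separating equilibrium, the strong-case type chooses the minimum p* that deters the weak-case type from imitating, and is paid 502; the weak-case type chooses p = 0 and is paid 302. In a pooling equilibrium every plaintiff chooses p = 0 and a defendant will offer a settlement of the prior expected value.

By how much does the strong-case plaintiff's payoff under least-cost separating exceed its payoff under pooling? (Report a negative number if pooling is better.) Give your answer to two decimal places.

Least-cost separating signal: p* solves 302 = 502 − 34·p*, so p* = (502 − 302)/34 ≈ 5.8824.
Strong-case type's separating payoff: 502 − 16 × p* = 502 − 16 × (502 − 302)/34 = 502 − 3200/34 ≈ 407.8824.
Pooling payoff: 0.82 × 502 + 0.18 × 302 = 466.
Difference: 407.8824 − 466 = -58.1176, i.e. -58.12 to two decimal places.
The strong-case type would prefer the pooling outcome.

-58.12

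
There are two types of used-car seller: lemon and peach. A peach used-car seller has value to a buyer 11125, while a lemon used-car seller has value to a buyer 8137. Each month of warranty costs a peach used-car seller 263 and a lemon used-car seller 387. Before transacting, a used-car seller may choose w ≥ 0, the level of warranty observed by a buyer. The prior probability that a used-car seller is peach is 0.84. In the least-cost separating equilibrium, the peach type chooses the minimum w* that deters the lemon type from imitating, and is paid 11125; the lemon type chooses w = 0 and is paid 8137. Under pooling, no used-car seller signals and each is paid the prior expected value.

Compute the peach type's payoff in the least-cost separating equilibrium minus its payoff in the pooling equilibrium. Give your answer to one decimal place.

Least-cost separating signal: w* solves 8137 = 11125 − 387·w*, so w* = (11125 − 8137)/387 ≈ 7.7209.
Peach type's separating payoff: 11125 − 263 × w* = 11125 − 263 × (11125 − 8137)/387 = 11125 − 785844/387 ≈ 9094.395.
Pooling payoff: 0.84 × 11125 + 0.16 × 8137 = 10646.92.
Difference: 9094.395 − 10646.92 = -1552.525, i.e. -1552.5 to one decimal place.
The peach type would prefer the pooling outcome.

-1552.5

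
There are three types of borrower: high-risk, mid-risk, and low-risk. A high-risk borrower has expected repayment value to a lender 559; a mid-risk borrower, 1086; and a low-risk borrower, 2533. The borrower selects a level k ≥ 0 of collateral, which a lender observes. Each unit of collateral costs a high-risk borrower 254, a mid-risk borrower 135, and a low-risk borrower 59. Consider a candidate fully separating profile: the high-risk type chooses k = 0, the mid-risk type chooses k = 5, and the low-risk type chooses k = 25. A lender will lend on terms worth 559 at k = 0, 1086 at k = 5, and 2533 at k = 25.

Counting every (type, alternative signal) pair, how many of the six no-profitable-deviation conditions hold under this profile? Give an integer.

Mid-risk (own payoff 1086 − 135×5 = 411): to k=0 gives 559 → profitable ✗; to k=25 gives 2533 − 135×25 = -842 → no gain ✓.
Low-risk (own payoff 2533 − 59×25 = 1058): to k=0 gives 559 → no gain ✓; to k=5 gives 1086 − 59×5 = 791 → no gain ✓.
High-risk (own payoff 559): to k=5 gives 1086 − 254×5 = -184 → no gain ✓; to k=25 gives 2533 − 254×25 = -3817 → no gain ✓.
5 of the 6 constraints hold; not an equilibrium.

5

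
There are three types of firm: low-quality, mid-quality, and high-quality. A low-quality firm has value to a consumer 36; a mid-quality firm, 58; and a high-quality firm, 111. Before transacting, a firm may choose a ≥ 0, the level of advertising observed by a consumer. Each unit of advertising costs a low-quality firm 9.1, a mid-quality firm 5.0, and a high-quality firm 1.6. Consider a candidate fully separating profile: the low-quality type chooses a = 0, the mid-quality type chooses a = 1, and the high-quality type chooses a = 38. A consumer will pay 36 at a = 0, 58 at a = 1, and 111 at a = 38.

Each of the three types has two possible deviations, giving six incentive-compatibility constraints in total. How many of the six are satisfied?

4

Low-quality (own payoff 36): to a=1 gives 58 − 9.1×1 = 48.9 → profitable ✗; to a=38 gives 111 − 9.1×38 = -234.8 → no gain ✓.
High-quality (own payoff 111 − 1.6×38 = 50.2): to a=0 gives 36 → no gain ✓; to a=1 gives 58 − 1.6×1 = 56.4 → profitable ✗.
Mid-quality (own payoff 58 − 5.0×1 = 53): to a=0 gives 36 → no gain ✓; to a=38 gives 111 − 5.0×38 = -79 → no gain ✓.
4 of the 6 constraints hold; not an equilibrium.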